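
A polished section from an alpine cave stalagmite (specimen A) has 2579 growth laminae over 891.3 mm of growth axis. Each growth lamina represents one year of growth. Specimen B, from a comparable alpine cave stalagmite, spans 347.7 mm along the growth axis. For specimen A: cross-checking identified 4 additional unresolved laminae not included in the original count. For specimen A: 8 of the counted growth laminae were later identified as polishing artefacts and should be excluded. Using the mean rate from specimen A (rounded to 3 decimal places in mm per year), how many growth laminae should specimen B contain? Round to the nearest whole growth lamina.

Specimen A: correcting the raw count gives 2579 − 8 + 4 = 2575 true growth laminae.
A: 891.3 mm over 2575 years gives 891.3 / 2575 ≈ 0.346 mm/yr.
Specimen B: 347.7 mm / 0.346 mm per year = 1004.91 years ≈ 1005 growth laminae.

1005 growth laminae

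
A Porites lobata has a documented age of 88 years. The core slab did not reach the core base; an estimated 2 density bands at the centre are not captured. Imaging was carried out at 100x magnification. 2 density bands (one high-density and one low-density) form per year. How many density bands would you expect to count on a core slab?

88 years at 2 density bands per year gives 88 × 2 = 176 density bands.
Subtracting the 2 density bands not captured gives 176 − 2 = 174 density bands in the record.

174 density bands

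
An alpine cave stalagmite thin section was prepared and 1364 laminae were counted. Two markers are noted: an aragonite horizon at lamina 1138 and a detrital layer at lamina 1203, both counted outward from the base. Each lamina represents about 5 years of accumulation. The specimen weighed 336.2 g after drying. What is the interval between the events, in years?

325 yr

The two markers are separated by 1203 − 1138 = 65 laminae.
Multiplying by 5 years per lamina: 65 × 5 = 325 years.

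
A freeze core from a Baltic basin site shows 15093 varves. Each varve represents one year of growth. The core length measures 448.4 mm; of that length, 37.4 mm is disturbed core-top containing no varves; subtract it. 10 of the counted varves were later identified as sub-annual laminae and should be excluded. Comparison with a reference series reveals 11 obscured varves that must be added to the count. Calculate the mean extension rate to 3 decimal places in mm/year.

True varve count = 15093 − 10 + 11 = 15094.
The growth record spans 448.4 − 37.4 = 411.0 mm.
Extension rate ≈ 411.0 / 15094 = 0.027 mm/year.

0.027 mm/year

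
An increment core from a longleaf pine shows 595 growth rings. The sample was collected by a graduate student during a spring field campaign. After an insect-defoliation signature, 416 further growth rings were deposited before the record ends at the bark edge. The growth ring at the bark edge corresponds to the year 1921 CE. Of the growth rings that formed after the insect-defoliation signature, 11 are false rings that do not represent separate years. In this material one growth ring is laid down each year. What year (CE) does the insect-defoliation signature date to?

There are 416 growth rings younger than the insect-defoliation signature.
Excluding 11 false growth rings: 416 − 11 = 405.
The growth ring at the bark edge is 1921 CE, so the insect-defoliation signature dates to 1921 − 405 = 1516 CE.

1516 CE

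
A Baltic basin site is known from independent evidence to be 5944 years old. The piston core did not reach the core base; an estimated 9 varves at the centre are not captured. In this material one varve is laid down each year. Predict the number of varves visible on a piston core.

5935 varves

At one varve per year, 5944 years correspond to 5944 varves.
5944 − 9 missed = 5935 varves expected in the prepared section.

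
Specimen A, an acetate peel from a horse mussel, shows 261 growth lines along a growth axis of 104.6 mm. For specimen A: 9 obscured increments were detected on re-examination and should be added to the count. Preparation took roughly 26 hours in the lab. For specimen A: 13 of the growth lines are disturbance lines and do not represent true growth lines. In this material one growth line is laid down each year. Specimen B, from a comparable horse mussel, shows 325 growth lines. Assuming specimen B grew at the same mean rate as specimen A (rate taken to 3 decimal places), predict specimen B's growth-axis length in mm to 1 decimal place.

Specimen A: after corrections the count is 261 − 13 + 9 = 257 growth lines.
A: 104.6 mm over 257 years gives 104.6 / 257 ≈ 0.407 mm/yr.
Length of B = 0.407 × 325 = 132.3 mm.

132.3 mm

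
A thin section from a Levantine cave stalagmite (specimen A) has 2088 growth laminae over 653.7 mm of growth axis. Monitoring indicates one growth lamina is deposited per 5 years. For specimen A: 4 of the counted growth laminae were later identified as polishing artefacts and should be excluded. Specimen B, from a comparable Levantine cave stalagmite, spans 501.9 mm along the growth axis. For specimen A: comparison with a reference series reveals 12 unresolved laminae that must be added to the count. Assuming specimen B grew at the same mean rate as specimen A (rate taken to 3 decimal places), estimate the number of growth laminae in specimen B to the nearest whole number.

1619 growth laminae

Specimen A: after corrections the count is 2088 − 4 + 12 = 2096 growth laminae.
Specimen A: multiplying by 5 years per growth lamina: 2096 × 5 = 10480 years.
A: Extension rate ≈ 653.7 / 10480 = 0.062 mm per year.
Specimen B: 501.9 mm / 0.062 mm per year = 8095.16 years; at 5 years per growth lamina that is 8095.16 / 5 ≈ 1619 growth laminae.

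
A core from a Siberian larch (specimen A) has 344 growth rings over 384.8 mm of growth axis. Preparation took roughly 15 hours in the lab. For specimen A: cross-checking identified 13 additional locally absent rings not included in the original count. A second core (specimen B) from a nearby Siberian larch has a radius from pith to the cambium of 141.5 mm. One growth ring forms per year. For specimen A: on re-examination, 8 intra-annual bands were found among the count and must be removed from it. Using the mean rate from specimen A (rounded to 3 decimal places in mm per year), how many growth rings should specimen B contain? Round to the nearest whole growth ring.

128 growth rings

Specimen A: correcting the raw count gives 344 − 8 + 13 = 349 true growth rings.
A: Extension rate ≈ 384.8 / 349 = 1.103 mm per year.
B spans 141.5 / 1.103 = 128.29 years ≈ 128 growth rings.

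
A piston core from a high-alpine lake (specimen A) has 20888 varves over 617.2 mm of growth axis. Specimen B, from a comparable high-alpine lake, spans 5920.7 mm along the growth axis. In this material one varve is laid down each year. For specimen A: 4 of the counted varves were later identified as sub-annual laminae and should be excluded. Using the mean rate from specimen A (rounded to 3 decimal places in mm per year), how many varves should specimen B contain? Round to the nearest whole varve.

Specimen A: correcting the raw count gives 20888 − 4 = 20884 true varves.
A: Extension rate ≈ 617.2 / 20884 = 0.030 mm/year.
B spans 5920.7 / 0.030 = 197356.67 years ≈ 197357 varves.

197357 varves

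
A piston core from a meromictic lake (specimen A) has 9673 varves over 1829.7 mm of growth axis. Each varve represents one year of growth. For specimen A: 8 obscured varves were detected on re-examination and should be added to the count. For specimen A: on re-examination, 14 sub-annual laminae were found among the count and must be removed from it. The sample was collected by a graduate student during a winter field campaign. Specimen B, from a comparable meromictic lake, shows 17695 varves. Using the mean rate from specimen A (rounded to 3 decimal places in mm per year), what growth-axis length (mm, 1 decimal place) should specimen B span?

Specimen A: adjusted count: 9673 − 14 + 8 = 9667 varves.
A: Extension rate ≈ 1829.7 / 9667 = 0.189 mm/yr.
B's length ≈ 0.189 × 17695 = 3344.4 mm.

3344.4 mm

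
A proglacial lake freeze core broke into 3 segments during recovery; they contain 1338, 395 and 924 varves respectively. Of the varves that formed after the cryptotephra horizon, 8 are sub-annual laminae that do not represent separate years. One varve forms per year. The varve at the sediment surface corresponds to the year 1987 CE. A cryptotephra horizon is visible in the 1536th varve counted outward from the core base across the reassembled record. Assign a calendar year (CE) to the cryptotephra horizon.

Total varves = 1338 + 395 + 924 = 2657.
Between varve 1536 and the sediment surface there are 2657 − 1536 = 1121 varves.
1121 − 8 false = 1113 true varves after the cryptotephra horizon.
Counting back 1113 years from 1987 CE places the cryptotephra horizon in 1987 − 1113 = 874 CE.

874 CE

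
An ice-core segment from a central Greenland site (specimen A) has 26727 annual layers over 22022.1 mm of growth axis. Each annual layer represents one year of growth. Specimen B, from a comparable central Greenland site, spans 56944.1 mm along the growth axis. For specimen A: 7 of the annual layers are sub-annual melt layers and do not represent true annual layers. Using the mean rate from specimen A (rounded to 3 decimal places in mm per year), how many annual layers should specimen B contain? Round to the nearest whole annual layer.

Specimen A: correcting the raw count gives 26727 − 7 = 26720 true annual layers.
A: 22022.1 mm over 26720 years gives 22022.1 / 26720 ≈ 0.824 mm/yr.
Specimen B: 56944.1 mm / 0.824 mm per year = 69106.92 years ≈ 69107 annual layers.

69107 annual layers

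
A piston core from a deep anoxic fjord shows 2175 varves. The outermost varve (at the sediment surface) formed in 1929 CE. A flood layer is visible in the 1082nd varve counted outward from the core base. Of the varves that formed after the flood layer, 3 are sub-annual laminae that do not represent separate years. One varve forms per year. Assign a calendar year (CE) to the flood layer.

The flood layer sits at varve 1082 from the core base, so 2175 − 1082 = 1093 varves formed after it.
1093 − 3 false = 1090 true varves after the flood layer.
Counting back 1090 years from 1929 CE places the flood layer in 1929 − 1090 = 839 CE.

839 CE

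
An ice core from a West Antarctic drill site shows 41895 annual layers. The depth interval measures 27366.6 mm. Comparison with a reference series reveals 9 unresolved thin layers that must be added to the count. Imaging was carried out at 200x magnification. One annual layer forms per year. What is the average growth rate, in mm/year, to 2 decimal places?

0.65 mm/year

After corrections the count is 41895 + 9 = 41904 annual layers.
Mean rate = 27366.6 mm / 41904 years ≈ 0.65 mm/year.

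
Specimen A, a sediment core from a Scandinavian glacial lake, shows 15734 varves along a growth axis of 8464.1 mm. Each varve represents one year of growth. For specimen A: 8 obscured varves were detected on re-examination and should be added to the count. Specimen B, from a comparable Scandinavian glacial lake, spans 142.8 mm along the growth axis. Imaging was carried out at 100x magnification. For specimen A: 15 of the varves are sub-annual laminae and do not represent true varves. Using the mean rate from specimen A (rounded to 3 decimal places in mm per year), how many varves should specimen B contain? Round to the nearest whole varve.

265 varves

Specimen A: after corrections the count is 15734 − 15 + 8 = 15727 varves.
A: 8464.1 mm over 15727 years gives 8464.1 / 15727 ≈ 0.538 mm per year.
For B, 142.8 / 0.538 = 265.43 years ≈ 265 varves.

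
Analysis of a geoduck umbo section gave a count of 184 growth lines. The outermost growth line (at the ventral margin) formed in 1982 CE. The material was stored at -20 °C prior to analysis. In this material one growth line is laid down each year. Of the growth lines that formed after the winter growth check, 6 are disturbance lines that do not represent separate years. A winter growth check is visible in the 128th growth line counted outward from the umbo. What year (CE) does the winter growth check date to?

Between growth line 128 and the ventral margin there are 184 − 128 = 56 growth lines.
56 − 6 false = 50 true growth lines after the winter growth check.
The growth line at the ventral margin is 1982 CE, so the winter growth check dates to 1982 − 50 = 1932 CE.

1932 CE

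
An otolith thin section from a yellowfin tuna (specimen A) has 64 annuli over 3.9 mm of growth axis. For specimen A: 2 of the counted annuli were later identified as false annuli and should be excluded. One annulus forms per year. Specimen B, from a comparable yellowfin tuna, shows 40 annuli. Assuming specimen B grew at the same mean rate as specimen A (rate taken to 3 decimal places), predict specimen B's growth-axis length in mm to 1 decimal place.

Specimen A: correcting the raw count gives 64 − 2 = 62 true annuli.
A: Extension rate ≈ 3.9 / 62 = 0.063 mm/year.
Length of B = 0.063 × 40 = 2.5 mm.

2.5 mm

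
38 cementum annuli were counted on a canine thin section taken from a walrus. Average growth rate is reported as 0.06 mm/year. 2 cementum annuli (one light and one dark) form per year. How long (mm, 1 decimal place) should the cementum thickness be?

38 cementum annuli at 2 per year is 38 / 2 = 19 years.
19 years at 0.06 mm/year gives 0.06 × 19 = 1.1 mm.

1.1 mm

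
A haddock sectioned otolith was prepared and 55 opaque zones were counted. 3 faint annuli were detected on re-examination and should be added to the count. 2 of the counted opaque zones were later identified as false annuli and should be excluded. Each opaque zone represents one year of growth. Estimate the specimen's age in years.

True opaque zone count = 55 − 2 + 3 = 56.
At one opaque zone per year, that is 56 years.

56 years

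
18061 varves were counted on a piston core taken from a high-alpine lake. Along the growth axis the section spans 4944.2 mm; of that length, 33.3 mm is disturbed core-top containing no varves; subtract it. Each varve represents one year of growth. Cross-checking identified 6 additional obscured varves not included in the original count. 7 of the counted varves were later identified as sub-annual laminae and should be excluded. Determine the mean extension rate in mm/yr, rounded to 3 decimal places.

0.272 mm/yr

Correcting the raw count gives 18061 − 7 + 6 = 18060 true varves.
Net length = 4944.2 − 33.3 = 4910.9 mm.
Mean rate = 4910.9 mm / 18060 years ≈ 0.272 mm/yr.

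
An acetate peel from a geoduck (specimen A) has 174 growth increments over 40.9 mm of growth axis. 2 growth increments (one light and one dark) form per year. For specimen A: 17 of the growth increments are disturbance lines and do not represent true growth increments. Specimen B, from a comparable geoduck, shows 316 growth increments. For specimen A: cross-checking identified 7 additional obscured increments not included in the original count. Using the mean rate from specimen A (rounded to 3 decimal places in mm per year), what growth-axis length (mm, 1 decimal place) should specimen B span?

78.8 mm

Specimen A: after corrections the count is 174 − 17 + 7 = 164 growth increments.
Specimen A: dividing by 2 growth increments per year: 164 / 2 = 82 years.
A: Extension rate ≈ 40.9 / 82 = 0.499 mm/year.
Specimen B: 316 growth increments at 2 per year is 316 / 2 = 158 years. For B, 0.499 mm/year × 158 years = 78.8 mm.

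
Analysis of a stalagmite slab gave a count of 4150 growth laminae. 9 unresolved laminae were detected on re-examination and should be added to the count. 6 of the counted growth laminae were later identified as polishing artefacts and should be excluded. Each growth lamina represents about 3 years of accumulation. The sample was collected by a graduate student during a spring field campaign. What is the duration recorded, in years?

12459 yr

After corrections the count is 4150 − 6 + 9 = 4153 growth laminae.
4153 growth laminae at 3 years each span 4153 × 3 = 12459 years.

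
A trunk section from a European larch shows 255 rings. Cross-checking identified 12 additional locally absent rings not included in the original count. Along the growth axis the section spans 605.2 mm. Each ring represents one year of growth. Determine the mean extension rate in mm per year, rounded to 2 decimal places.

After corrections the count is 255 + 12 = 267 rings.
Extension rate ≈ 605.2 / 267 = 2.27 mm per year.

2.27 mm per year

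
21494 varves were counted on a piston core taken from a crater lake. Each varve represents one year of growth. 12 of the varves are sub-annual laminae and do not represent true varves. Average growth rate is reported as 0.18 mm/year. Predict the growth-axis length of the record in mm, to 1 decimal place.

After corrections the count is 21494 − 12 = 21482 varves.
21482 years at 0.18 mm/year gives 0.18 × 21482 = 3866.8 mm.

3866.8 mm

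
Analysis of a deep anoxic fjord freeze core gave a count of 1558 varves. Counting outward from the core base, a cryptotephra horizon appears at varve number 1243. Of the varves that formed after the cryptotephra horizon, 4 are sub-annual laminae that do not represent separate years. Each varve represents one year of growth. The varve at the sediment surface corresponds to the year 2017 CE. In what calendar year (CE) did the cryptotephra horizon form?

The cryptotephra horizon sits at varve 1243 from the core base, so 1558 − 1243 = 315 varves formed after it.
315 − 4 false = 311 true varves after the cryptotephra horizon.
2017 − 311 = 1706 CE.

1706 CE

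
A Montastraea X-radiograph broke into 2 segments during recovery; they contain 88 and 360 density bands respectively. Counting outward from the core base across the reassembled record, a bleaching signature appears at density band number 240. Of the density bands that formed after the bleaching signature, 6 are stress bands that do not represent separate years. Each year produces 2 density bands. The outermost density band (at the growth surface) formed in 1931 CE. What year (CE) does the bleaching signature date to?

Total density bands = 88 + 360 = 448.
448 − 240 = 208 density bands lie beyond the bleaching signature toward the growth surface.
208 − 6 false = 202 true density bands after the bleaching signature.
With 2 density bands per year, 202 / 2 = 101 years.
Counting back 101 years from 1931 CE places the bleaching signature in 1931 − 101 = 1830 CE.

1830 CE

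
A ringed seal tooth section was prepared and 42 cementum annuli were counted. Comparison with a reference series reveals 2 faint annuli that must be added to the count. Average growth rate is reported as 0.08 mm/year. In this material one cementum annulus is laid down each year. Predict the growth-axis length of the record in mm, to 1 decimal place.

Adjusted count: 42 + 2 = 44 cementum annuli.
Predicted length = 0.08 mm/year × 44 years = 3.5 mm.

3.5 mm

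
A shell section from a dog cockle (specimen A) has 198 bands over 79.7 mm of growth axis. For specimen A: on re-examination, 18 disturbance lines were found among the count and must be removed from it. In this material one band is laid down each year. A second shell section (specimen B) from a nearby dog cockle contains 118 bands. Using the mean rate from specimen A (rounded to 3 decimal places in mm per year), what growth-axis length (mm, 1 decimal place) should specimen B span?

Specimen A: adjusted count: 198 − 18 = 180 bands.
A: 79.7 mm over 180 years gives 79.7 / 180 ≈ 0.443 mm/year.
Length of B = 0.443 × 118 = 52.3 mm.

52.3 mm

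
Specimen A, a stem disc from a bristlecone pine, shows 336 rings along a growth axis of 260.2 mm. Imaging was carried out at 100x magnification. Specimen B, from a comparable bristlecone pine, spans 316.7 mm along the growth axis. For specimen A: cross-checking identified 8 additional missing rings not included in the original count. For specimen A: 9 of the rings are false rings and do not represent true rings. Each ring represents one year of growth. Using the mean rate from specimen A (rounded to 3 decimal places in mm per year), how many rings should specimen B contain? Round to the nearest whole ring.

408 rings

Specimen A: true ring count = 336 − 9 + 8 = 335.
A: Mean rate = 260.2 mm / 335 years ≈ 0.777 mm per year.
For B, 316.7 / 0.777 = 407.59 years ≈ 408 rings.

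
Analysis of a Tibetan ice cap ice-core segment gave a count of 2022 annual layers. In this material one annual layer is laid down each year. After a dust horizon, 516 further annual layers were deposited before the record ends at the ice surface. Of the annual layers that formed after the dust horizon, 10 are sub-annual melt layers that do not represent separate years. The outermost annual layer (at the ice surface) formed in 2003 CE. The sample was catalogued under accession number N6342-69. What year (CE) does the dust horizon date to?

516 annual layers formed after the dust horizon.
Removing the 10 false annual layers leaves 516 − 10 = 506 true annual layers beyond the dust horizon.
2003 − 506 = 1497 CE.

1497 CE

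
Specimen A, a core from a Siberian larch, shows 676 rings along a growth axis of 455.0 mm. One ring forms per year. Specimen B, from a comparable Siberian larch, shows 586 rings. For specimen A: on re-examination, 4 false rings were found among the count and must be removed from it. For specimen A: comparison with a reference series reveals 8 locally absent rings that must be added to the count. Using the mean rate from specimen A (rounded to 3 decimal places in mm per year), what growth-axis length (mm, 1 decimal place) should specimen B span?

392.0 mm

Specimen A: after corrections the count is 676 − 4 + 8 = 680 rings.
A: Mean rate = 455.0 mm / 680 years ≈ 0.669 mm per year.
Length of B = 0.669 × 586 = 392.0 mm.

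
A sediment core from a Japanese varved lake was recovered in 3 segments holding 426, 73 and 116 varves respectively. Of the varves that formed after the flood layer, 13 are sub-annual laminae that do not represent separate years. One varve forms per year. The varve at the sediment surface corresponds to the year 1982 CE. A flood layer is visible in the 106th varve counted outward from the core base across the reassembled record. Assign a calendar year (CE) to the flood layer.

Total varves = 426 + 73 + 116 = 615.
615 − 106 = 509 varves lie beyond the flood layer toward the sediment surface.
509 − 13 false = 496 true varves after the flood layer.
The varve at the sediment surface is 1982 CE, so the flood layer dates to 1982 − 496 = 1486 CE.

1486 CE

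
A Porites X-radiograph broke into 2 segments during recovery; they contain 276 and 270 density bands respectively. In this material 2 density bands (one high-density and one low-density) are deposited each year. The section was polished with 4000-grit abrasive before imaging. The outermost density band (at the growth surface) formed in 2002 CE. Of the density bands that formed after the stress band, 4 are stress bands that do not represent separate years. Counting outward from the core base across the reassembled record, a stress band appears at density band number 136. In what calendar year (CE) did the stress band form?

1799 CE

Total density bands = 276 + 270 = 546.
Between density band 136 and the growth surface there are 546 − 136 = 410 density bands.
Excluding 4 false density bands: 410 − 4 = 406.
Dividing by 2 density bands per year: 406 / 2 = 203 years.
Counting back 203 years from 2002 CE places the stress band in 2002 − 203 = 1799 CE.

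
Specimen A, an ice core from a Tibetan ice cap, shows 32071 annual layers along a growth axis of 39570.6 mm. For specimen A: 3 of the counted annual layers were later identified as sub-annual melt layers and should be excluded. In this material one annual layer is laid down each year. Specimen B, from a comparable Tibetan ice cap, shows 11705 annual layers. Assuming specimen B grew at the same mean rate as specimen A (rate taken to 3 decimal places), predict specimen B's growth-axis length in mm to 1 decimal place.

Specimen A: true annual layer count = 32071 − 3 = 32068.
A: 39570.6 mm over 32068 years gives 39570.6 / 32068 ≈ 1.234 mm/year.
For B, 1.234 mm/year × 11705 years = 14444.0 mm.

14444.0 mm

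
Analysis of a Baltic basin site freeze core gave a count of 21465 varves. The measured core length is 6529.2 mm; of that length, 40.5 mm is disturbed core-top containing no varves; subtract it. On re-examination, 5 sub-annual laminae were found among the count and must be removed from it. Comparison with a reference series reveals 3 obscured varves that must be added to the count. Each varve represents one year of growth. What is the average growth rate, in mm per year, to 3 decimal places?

0.302 mm per year

True varve count = 21465 − 5 + 3 = 21463.
The growth record spans 6529.2 − 40.5 = 6488.7 mm.
Mean rate = 6488.7 mm / 21463 years ≈ 0.302 mm per year.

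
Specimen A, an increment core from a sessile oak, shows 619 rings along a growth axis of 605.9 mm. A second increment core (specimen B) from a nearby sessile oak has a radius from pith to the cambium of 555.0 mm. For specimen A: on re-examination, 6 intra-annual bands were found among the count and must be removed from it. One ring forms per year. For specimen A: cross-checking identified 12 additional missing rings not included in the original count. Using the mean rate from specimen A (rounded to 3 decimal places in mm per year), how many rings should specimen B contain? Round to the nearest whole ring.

573 rings

Specimen A: adjusted count: 619 − 6 + 12 = 625 rings.
A: Extension rate ≈ 605.9 / 625 = 0.969 mm/year.
B spans 555.0 / 0.969 = 572.76 years ≈ 573 rings.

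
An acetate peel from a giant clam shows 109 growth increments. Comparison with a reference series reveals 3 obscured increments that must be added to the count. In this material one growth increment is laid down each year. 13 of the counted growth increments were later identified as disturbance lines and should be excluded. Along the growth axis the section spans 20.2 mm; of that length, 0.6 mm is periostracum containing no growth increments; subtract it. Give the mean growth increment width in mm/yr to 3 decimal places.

0.198 mm/yr

After corrections the count is 109 − 13 + 3 = 99 growth increments.
Net length = 20.2 − 0.6 = 19.6 mm.
Extension rate ≈ 19.6 / 99 = 0.198 mm/yr.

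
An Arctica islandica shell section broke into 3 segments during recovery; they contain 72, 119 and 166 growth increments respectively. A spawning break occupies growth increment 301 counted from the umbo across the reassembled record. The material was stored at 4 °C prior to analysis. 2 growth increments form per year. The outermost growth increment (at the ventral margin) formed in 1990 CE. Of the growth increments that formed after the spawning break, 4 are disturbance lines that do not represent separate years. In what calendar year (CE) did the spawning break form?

Total growth increments = 72 + 119 + 166 = 357.
Between growth increment 301 and the ventral margin there are 357 − 301 = 56 growth increments.
56 − 4 false = 52 true growth increments after the spawning break.
Dividing by 2 growth increments per year: 52 / 2 = 26 years.
The growth increment at the ventral margin is 1990 CE, so the spawning break dates to 1990 − 26 = 1964 CE.

1964 CE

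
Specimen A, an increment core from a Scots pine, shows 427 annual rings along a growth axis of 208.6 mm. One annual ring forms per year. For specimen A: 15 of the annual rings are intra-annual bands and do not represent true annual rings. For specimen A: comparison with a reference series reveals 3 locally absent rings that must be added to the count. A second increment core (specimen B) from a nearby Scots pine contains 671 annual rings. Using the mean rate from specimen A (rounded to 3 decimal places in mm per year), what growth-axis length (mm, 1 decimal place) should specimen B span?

337.5 mm

Specimen A: true annual ring count = 427 − 15 + 3 = 415.
A: 208.6 mm over 415 years gives 208.6 / 415 ≈ 0.503 mm per year.
B's length ≈ 0.503 × 671 = 337.5 mm.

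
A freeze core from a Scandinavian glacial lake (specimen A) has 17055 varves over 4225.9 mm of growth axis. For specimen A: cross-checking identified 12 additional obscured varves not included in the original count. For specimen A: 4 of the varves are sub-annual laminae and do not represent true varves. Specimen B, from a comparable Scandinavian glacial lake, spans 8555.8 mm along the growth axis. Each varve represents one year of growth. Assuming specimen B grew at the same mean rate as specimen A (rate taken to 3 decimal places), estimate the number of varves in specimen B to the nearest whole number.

34499 varves

Specimen A: correcting the raw count gives 17055 − 4 + 12 = 17063 true varves.
A: 4225.9 mm over 17063 years gives 4225.9 / 17063 ≈ 0.248 mm per year.
For B, 8555.8 / 0.248 = 34499.19 years ≈ 34499 varves.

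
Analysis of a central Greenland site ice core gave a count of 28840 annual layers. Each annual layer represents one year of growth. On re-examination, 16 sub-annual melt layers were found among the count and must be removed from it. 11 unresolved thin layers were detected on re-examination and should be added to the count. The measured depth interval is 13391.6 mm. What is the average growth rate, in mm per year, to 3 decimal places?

True annual layer count = 28840 − 16 + 11 = 28835.
Extension rate ≈ 13391.6 / 28835 = 0.464 mm per year.

0.464 mm per year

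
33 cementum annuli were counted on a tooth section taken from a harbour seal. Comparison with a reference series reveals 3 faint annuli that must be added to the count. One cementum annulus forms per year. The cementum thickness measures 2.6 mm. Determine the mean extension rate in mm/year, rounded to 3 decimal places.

True cementum annulus count = 33 + 3 = 36.
Mean rate = 2.6 mm / 36 years ≈ 0.072 mm/year.

0.072 mm/year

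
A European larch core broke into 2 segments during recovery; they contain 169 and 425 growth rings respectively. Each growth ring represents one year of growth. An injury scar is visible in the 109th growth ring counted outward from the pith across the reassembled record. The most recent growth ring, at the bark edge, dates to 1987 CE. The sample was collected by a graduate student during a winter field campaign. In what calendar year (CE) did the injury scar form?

1502 CE

Total growth rings = 169 + 425 = 594.
The injury scar sits at growth ring 109 from the pith, so 594 − 109 = 485 growth rings formed after it.
Counting back 485 years from 1987 CE places the injury scar in 1987 − 485 = 1502 CE.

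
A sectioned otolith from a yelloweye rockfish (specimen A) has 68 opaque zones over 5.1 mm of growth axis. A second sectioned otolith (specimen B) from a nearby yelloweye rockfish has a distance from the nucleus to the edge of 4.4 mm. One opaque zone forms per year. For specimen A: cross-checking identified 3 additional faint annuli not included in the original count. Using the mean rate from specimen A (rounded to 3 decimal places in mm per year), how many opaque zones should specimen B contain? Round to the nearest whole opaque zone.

61 opaque zones

Specimen A: correcting the raw count gives 68 + 3 = 71 true opaque zones.
A: Extension rate ≈ 5.1 / 71 = 0.072 mm/year.
B spans 4.4 / 0.072 = 61.11 years ≈ 61 opaque zones.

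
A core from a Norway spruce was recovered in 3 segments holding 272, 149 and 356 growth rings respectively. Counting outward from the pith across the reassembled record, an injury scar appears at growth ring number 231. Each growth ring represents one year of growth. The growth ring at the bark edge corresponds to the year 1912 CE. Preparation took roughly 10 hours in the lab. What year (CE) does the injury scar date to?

1366 CE

Total growth rings = 272 + 149 + 356 = 777.
777 − 231 = 546 growth rings lie beyond the injury scar toward the bark edge.
The growth ring at the bark edge is 1912 CE, so the injury scar dates to 1912 − 546 = 1366 CE.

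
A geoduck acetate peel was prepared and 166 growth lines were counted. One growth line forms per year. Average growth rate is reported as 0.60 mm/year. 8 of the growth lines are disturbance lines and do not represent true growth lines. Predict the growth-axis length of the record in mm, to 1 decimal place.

After corrections the count is 166 − 8 = 158 growth lines.
158 years at 0.60 mm/year gives 0.60 × 158 = 94.8 mm.

94.8 mm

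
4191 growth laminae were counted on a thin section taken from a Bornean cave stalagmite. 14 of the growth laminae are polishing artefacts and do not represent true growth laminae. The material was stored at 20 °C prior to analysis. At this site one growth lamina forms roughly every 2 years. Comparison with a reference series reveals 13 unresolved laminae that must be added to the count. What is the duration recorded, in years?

Adjusted count: 4191 − 14 + 13 = 4190 growth laminae.
At 2 years per growth lamina, 4190 × 2 = 8380 years.

8380 years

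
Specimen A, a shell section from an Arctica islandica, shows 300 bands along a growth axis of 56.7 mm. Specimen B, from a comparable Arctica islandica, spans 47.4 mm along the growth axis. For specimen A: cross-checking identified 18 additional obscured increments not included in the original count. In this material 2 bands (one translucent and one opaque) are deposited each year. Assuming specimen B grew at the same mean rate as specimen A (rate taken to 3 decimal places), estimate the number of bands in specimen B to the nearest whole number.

Specimen A: after corrections the count is 300 + 18 = 318 bands.
Specimen A: 318 bands at 2 per year is 318 / 2 = 159 years.
A: Mean rate = 56.7 mm / 159 years ≈ 0.357 mm per year.
For B, 47.4 / 0.357 = 132.77 years; at 2 bands per year that is 132.77 × 2 ≈ 266 bands.

266 bands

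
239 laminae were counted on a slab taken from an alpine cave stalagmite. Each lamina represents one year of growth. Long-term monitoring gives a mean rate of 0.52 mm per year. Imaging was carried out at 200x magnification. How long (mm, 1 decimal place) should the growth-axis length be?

239 years of growth are recorded.
Predicted length = 0.52 mm/year × 239 years = 124.3 mm.

124.3 mm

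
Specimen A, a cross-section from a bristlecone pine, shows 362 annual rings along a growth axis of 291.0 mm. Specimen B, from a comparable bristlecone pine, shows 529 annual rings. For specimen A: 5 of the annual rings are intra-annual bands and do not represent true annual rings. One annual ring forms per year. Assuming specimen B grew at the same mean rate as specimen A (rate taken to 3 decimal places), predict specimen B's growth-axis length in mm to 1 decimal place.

Specimen A: after corrections the count is 362 − 5 = 357 annual rings.
A: Mean rate = 291.0 mm / 357 years ≈ 0.815 mm/year.
For B, 0.815 mm/year × 529 years = 431.1 mm.

431.1 mm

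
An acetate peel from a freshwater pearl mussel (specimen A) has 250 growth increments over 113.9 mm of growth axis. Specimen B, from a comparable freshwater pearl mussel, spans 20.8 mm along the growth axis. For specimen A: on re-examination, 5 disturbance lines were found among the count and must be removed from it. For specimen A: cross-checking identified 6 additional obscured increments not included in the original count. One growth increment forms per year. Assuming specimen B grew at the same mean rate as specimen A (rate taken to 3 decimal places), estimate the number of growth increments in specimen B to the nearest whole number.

46 growth increments

Specimen A: true growth increment count = 250 − 5 + 6 = 251.
A: Extension rate ≈ 113.9 / 251 = 0.454 mm per year.
Specimen B: 20.8 mm / 0.454 mm per year = 45.81 years ≈ 46 growth increments.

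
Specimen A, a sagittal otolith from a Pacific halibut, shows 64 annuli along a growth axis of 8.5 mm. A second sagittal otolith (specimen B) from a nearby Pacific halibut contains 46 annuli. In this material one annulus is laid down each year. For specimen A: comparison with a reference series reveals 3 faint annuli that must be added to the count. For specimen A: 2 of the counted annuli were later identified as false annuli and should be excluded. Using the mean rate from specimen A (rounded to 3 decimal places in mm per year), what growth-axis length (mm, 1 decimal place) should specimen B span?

6.0 mm

Specimen A: correcting the raw count gives 64 − 2 + 3 = 65 true annuli.
A: Extension rate ≈ 8.5 / 65 = 0.131 mm per year.
For B, 0.131 mm/year × 46 years = 6.0 mm.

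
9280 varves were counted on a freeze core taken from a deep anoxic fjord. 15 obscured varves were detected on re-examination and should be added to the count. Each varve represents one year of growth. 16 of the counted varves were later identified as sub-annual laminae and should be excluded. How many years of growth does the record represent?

Correcting the raw count gives 9280 − 16 + 15 = 9279 true varves.
With a one-to-one varve periodicity this is 9279 years.

9279 years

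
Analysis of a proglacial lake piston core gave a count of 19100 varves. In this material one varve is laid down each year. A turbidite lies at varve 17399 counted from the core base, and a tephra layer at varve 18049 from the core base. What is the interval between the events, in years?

650 years

Separation: 18049 − 17399 = 650 varves.
At one varve per year, 650 years elapsed between them.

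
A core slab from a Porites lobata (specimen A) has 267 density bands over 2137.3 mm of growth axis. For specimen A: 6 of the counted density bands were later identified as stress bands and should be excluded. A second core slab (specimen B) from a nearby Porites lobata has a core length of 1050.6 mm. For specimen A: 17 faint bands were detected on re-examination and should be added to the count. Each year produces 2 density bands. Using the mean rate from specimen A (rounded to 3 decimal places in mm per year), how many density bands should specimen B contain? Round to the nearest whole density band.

137 density bands

Specimen A: correcting the raw count gives 267 − 6 + 17 = 278 true density bands.
Specimen A: 278 density bands at 2 per year is 278 / 2 = 139 years.
A: Extension rate ≈ 2137.3 / 139 = 15.376 mm/yr.
B spans 1050.6 / 15.376 = 68.33 years; at 2 density bands per year that is 68.33 × 2 ≈ 137 density bands.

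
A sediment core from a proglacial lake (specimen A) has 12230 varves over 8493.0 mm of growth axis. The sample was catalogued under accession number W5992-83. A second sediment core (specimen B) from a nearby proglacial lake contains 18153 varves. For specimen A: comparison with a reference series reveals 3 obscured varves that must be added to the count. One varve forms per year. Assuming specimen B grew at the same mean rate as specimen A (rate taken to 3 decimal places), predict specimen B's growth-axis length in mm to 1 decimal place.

12598.2 mm

Specimen A: true varve count = 12230 + 3 = 12233.
A: Mean rate = 8493.0 mm / 12233 years ≈ 0.694 mm/yr.
B's length ≈ 0.694 × 18153 = 12598.2 mm.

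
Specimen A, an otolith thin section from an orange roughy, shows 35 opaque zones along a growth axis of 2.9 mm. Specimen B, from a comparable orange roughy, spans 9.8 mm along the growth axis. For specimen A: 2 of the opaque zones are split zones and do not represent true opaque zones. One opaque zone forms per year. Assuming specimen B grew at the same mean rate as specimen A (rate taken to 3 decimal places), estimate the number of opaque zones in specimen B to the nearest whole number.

111 opaque zones

Specimen A: after corrections the count is 35 − 2 = 33 opaque zones.
A: 2.9 mm over 33 years gives 2.9 / 33 ≈ 0.088 mm/yr.
Specimen B: 9.8 mm / 0.088 mm per year = 111.36 years ≈ 111 opaque zones.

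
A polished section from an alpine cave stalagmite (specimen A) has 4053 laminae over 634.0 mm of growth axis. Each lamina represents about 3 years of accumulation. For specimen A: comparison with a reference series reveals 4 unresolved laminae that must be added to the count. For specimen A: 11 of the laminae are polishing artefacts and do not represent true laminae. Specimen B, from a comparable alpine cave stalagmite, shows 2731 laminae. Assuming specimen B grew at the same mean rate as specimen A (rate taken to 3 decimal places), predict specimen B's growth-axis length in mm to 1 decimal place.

426.0 mm

Specimen A: after corrections the count is 4053 − 11 + 4 = 4046 laminae.
Specimen A: at 3 years per lamina, 4046 × 3 = 12138 years.
A: Mean rate = 634.0 mm / 12138 years ≈ 0.052 mm per year.
Specimen B: at 3 years per lamina, 2731 × 3 = 8193 years. B's length ≈ 0.052 × 8193 = 426.0 mm.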